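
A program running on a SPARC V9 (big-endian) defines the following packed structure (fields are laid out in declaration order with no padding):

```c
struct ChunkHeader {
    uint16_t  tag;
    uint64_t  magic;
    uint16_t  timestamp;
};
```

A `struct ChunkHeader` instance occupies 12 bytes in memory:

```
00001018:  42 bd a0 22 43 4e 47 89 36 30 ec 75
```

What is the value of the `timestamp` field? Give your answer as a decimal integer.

`timestamp` follows `tag` (2 B), `magic` (8 B), so it starts at offset 2 + 8 = 10 and occupies 2 bytes.
Bytes at offsets 10..11: EC 75.
Big-endian: lowest address holds the most-significant byte.
The bytes are already most-significant first: 0xEC75.
0xEC75 = 60533.

60533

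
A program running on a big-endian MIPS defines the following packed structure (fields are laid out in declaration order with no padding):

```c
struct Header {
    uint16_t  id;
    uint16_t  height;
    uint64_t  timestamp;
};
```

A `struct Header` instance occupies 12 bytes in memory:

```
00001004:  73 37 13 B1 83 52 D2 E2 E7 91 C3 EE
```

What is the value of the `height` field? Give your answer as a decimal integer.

5041

`height` follows `id` (2 bytes), so it starts at byte offset 2 and occupies 2 bytes.
Bytes at offsets 2..3: 13 B1.
Big-endian: lowest address holds the most-significant byte.
The bytes are already most-significant first: 0x13B1.
0x13B1 = 5041.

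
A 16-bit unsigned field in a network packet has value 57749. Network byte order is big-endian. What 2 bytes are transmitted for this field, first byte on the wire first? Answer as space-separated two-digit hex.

E1 95

57749 in hexadecimal, padded to 16 bits, is 0xE195.
Split into bytes (most-significant first): E1 95.
Big-endian: lowest address holds the most-significant byte.
So the memory order matches the most-significant-first order: E1 95.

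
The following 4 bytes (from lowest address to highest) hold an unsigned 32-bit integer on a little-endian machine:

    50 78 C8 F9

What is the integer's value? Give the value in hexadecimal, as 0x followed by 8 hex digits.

0xF9C87850

Little-endian: lowest address holds the least-significant byte.
Reassemble most-significant byte first: F9 C8 78 50 → 0xF9C87850.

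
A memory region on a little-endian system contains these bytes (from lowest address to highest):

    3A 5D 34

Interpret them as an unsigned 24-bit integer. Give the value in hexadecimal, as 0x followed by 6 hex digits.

Little-endian: lowest address holds the least-significant byte.
Reassemble most-significant byte first: 34 5D 3A → 0x345D3A.

0x345D3A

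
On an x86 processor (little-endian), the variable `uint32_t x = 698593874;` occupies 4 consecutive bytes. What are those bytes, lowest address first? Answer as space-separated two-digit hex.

52 B2 A3 29

698593874 in hexadecimal, padded to 32 bits, is 0x29A3B252.
Split into bytes (most-significant first): 29 A3 B2 52.
In little-endian order the low byte comes first in memory.
So at ascending addresses the bytes are 52 B2 A3 29.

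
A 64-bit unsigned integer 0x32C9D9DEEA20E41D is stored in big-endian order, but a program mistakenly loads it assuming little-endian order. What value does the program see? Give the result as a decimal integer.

2153882714923190578

Stored big-endian, the bytes at ascending addresses are 32 C9 D9 DE EA 20 E4 1D.
Read back as little-endian, the first byte is least significant, giving 0x1DE420EADED9C932.
0x1DE420EADED9C932 = 2153882714923190578.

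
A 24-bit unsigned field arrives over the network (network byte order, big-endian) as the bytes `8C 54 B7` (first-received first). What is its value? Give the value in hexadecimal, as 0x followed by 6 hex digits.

0x8C54B7

Big-endian: lowest address holds the most-significant byte.
The bytes are already most-significant first: 0x8C54B7.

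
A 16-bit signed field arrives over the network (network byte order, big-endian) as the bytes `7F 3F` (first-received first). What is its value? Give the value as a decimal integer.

32575

Big-endian: lowest address holds the most-significant byte.
The bytes are already most-significant first: 0x7F3F.
0x7F3F = 32575.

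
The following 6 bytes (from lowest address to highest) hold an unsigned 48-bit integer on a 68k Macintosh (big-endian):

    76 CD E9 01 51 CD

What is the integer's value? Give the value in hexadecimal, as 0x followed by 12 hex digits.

Big-endian stores the most-significant byte at the lowest address.
The bytes are already most-significant first: 0x76CDE90151CD.

0x76CDE90151CD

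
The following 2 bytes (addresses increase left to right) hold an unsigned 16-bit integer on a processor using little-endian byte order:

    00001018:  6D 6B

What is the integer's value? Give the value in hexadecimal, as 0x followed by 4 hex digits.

0x6B6D

Little-endian: lowest address holds the least-significant byte.
Reassemble most-significant byte first: 6B 6D → 0x6B6D.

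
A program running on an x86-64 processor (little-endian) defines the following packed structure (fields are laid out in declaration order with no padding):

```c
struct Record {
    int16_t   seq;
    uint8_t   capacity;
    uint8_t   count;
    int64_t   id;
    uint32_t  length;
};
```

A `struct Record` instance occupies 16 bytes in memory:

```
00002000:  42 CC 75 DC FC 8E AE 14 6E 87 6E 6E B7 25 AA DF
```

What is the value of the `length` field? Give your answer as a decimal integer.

`length` follows `seq` (2 B), `capacity` (1 B), `count` (1 B), `id` (8 B), so it starts at offset 2 + 1 + 1 + 8 = 12 and occupies 4 bytes.
Bytes at offsets 12..15: B7 25 AA DF.
Little-endian: lowest address holds the least-significant byte.
Reassemble most-significant byte first: DF AA 25 B7 → 0xDFAA25B7.
0xDFAA25B7 = 3752469943.

3752469943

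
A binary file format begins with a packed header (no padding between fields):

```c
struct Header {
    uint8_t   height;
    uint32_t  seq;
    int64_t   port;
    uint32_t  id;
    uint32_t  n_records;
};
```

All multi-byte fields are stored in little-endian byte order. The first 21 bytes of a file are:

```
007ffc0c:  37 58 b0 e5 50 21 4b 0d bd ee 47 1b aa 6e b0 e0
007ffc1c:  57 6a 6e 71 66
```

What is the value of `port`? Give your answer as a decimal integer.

`port` follows `height` (1 B), `seq` (4 B), so it starts at offset 1 + 4 = 5 and occupies 8 bytes.
Bytes at offsets 5..12: 21 4B 0D BD EE 47 1B AA.
Little-endian: lowest address holds the least-significant byte.
Reassemble most-significant byte first: AA 1B 47 EE BD 0D 4B 21 → 0xAA1B47EEBD0D4B21.
Top bit is set, so as a signed 64-bit value this is 0xAA1B47EEBD0D4B21 − 2^64 = -6189274172191061215.

-6189274172191061215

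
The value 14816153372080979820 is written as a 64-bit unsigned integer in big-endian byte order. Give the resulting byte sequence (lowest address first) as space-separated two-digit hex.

14816153372080979820 in hexadecimal, padded to 64 bits, is 0xCD9D8CFE1897BF6C.
Split into bytes (most-significant first): CD 9D 8C FE 18 97 BF 6C.
In big-endian order the high byte comes first in memory.
So the memory order matches the most-significant-first order: CD 9D 8C FE 18 97 BF 6C.

CD 9D 8C FE 18 97 BF 6C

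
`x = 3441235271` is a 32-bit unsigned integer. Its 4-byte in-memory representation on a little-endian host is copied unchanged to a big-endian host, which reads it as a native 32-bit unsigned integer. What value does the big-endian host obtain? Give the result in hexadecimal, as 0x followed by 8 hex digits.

3441235271 in 32-bit hexadecimal is 0xCD1D1547.
Stored little-endian, the bytes at ascending addresses are 47 15 1D CD.
Read back as big-endian, the last byte is least significant, giving 0x47151DCD.

0x47151DCD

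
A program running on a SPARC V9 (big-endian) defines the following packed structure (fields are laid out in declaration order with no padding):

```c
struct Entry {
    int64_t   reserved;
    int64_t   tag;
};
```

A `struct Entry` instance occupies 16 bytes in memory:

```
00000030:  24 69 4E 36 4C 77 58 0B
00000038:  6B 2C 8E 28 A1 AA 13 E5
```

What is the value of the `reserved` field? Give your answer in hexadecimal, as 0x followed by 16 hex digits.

0x24694E364C77580B

`reserved` is the first field, at byte offset 0, occupying 8 bytes.
Bytes at offsets 0..7: 24 69 4E 36 4C 77 58 0B.
In big-endian order the high byte comes first in memory.
The bytes are already most-significant first: 0x24694E364C77580B.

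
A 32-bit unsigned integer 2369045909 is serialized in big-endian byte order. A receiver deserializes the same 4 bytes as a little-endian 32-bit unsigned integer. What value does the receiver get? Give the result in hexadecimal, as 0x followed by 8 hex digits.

2369045909 in 32-bit hexadecimal is 0x8D34C595.
Stored big-endian, the bytes at ascending addresses are 8D 34 C5 95.
Read back as little-endian, the first byte is least significant, giving 0x95C5348D.

0x95C5348D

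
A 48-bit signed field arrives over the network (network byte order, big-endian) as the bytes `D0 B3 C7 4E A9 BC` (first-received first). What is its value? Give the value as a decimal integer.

-52004415166020

Big-endian stores the most-significant byte at the lowest address.
The bytes are already most-significant first: 0xD0B3C74EA9BC.
Top bit is set, so as a signed 48-bit value this is 0xD0B3C74EA9BC − 2^48 = -52004415166020.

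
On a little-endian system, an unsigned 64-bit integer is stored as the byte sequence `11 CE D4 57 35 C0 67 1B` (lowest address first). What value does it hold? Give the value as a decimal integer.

1974758296964615697

Little-endian: lowest address holds the least-significant byte.
Reassemble most-significant byte first: 1B 67 C0 35 57 D4 CE 11 → 0x1B67C03557D4CE11.
0x1B67C03557D4CE11 = 1974758296964615697.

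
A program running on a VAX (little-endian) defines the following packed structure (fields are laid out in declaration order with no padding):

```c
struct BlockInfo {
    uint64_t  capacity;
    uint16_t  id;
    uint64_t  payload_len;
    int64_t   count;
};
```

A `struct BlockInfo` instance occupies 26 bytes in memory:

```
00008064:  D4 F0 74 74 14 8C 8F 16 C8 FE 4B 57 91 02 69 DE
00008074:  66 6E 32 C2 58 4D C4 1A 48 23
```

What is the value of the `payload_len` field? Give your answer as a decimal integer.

`payload_len` follows `capacity` (8 B), `id` (2 B), so it starts at offset 8 + 2 = 10 and occupies 8 bytes.
Bytes at offsets 10..17: 4B 57 91 02 69 DE 66 6E.
Little-endian stores the least-significant byte at the lowest address.
Reassemble most-significant byte first: 6E 66 DE 69 02 91 57 4B → 0x6E66DE690291574B.
0x6E66DE690291574B = 7955290334392571723.

7955290334392571723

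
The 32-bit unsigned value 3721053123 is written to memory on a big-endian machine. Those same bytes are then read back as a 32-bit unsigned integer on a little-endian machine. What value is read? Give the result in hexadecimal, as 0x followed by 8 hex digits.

3721053123 in 32-bit hexadecimal is 0xDDCAC3C3.
Stored big-endian, the bytes at ascending addresses are DD CA C3 C3.
Read back as little-endian, the first byte is least significant, giving 0xC3C3CADD.

0xC3C3CADD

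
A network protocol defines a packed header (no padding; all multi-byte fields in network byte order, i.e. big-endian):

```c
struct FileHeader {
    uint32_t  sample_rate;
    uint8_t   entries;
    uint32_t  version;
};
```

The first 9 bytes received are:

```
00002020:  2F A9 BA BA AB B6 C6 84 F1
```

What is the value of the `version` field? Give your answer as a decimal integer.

`version` follows `sample_rate` (4 B), `entries` (1 B), so it starts at offset 4 + 1 = 5 and occupies 4 bytes.
Bytes at offsets 5..8: B6 C6 84 F1.
Big-endian: lowest address holds the most-significant byte.
The bytes are already most-significant first: 0xB6C684F1.
0xB6C684F1 = 3066463473.

3066463473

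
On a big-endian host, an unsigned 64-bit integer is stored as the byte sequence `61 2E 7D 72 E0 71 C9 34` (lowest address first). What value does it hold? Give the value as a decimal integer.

7002672402952997172

In big-endian order the high byte comes first in memory.
The bytes are already most-significant first: 0x612E7D72E071C934.
0x612E7D72E071C934 = 7002672402952997172.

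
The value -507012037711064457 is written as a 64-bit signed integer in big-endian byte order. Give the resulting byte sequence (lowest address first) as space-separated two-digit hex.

Two's complement of -507012037711064457 in 64 bits: 507012037711064457 = 0x070944C3149D6D89; invert → 0xF8F6BB3CEB629276; add 1 → 0xF8F6BB3CEB629277.
Split into bytes (most-significant first): F8 F6 BB 3C EB 62 92 77.
In big-endian order the high byte comes first in memory.
So the memory order matches the most-significant-first order: F8 F6 BB 3C EB 62 92 77.

F8 F6 BB 3C EB 62 92 77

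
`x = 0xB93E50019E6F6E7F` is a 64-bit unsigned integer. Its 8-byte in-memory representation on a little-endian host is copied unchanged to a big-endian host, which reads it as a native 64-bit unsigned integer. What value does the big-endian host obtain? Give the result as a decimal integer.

Stored little-endian, the bytes at ascending addresses are 7F 6E 6F 9E 01 50 3E B9.
Read back as big-endian, the last byte is least significant, giving 0x7F6E6F9E01503EB9.
0x7F6E6F9E01503EB9 = 9182399414672572089.

9182399414672572089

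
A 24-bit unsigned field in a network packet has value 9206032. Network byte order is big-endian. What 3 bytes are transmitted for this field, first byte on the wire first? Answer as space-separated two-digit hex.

8C 79 10

9206032 in hexadecimal, padded to 24 bits, is 0x8C7910.
Split into bytes (most-significant first): 8C 79 10.
Big-endian: lowest address holds the most-significant byte.
So the memory order matches the most-significant-first order: 8C 79 10.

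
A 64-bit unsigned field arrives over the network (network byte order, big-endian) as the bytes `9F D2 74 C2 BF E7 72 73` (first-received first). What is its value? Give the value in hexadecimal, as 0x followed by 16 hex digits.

0x9FD274C2BFE77273

Big-endian stores the most-significant byte at the lowest address.
The bytes are already most-significant first: 0x9FD274C2BFE77273.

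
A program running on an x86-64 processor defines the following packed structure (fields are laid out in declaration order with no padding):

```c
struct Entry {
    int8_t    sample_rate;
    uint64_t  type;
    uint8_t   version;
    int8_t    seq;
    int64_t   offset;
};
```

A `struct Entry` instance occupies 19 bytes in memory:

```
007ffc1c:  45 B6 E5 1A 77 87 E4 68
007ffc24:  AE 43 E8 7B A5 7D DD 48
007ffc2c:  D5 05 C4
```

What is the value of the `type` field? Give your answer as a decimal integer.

12567546030647338422

`type` follows `sample_rate` (1 byte), so it starts at byte offset 1 and occupies 8 bytes.
Bytes at offsets 1..8: B6 E5 1A 77 87 E4 68 AE.
Little-endian stores the least-significant byte at the lowest address.
Reassemble most-significant byte first: AE 68 E4 87 77 1A E5 B6 → 0xAE68E487771AE5B6.
0xAE68E487771AE5B6 = 12567546030647338422.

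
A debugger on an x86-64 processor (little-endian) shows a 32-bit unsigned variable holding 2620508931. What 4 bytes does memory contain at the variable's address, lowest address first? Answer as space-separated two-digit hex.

2620508931 in hexadecimal, padded to 32 bits, is 0x9C31CB03.
Split into bytes (most-significant first): 9C 31 CB 03.
Little-endian stores the least-significant byte at the lowest address.
So at ascending addresses the bytes are 03 CB 31 9C.

03 CB 31 9C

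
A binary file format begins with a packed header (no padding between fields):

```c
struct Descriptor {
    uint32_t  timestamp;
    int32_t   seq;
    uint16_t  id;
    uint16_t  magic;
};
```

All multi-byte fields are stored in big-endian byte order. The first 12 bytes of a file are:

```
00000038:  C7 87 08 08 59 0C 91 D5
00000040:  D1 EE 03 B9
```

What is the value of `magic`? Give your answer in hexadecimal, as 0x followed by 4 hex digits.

`magic` follows `timestamp` (4 B), `seq` (4 B), `id` (2 B), so it starts at offset 4 + 4 + 2 = 10 and occupies 2 bytes.
Bytes at offsets 10..11: 03 B9.
Big-endian stores the most-significant byte at the lowest address.
The bytes are already most-significant first: 0x03B9.

0x03B9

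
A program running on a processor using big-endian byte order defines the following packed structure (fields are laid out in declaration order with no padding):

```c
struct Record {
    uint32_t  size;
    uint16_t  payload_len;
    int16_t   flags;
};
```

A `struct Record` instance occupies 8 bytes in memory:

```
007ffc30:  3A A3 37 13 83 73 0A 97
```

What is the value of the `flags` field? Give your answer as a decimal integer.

`flags` follows `size` (4 B), `payload_len` (2 B), so it starts at offset 4 + 2 = 6 and occupies 2 bytes.
Bytes at offsets 6..7: 0A 97.
Big-endian stores the most-significant byte at the lowest address.
The bytes are already most-significant first: 0x0A97.
0x0A97 = 2711.

2711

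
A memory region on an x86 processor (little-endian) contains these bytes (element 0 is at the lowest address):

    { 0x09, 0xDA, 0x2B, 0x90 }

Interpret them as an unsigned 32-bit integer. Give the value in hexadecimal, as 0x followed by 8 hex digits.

In little-endian order the low byte comes first in memory.
Reassemble most-significant byte first: 90 2B DA 09 → 0x902BDA09.

0x902BDA09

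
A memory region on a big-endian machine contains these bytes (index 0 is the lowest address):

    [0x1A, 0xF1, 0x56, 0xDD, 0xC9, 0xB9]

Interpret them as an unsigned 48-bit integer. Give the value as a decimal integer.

29623846816185

In big-endian order the high byte comes first in memory.
The bytes are already most-significant first: 0x1AF156DDC9B9.
0x1AF156DDC9B9 = 29623846816185.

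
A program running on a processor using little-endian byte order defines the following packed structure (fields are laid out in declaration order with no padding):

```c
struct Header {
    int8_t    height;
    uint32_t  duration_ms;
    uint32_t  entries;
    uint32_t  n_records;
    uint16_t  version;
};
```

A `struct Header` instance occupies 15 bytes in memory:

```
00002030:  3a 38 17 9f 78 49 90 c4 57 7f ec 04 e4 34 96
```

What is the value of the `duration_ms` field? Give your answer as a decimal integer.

`duration_ms` follows `height` (1 byte), so it starts at byte offset 1 and occupies 4 bytes.
Bytes at offsets 1..4: 38 17 9F 78.
Little-endian stores the least-significant byte at the lowest address.
Reassemble most-significant byte first: 78 9F 17 38 → 0x789F1738.
0x789F1738 = 2023692088.

2023692088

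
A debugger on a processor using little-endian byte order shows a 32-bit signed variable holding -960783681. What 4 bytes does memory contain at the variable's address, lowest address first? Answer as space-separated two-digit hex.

Two's complement of -960783681 in 32 bits: 960783681 = 0x39446541; invert → 0xC6BB9ABE; add 1 → 0xC6BB9ABF.
Split into bytes (most-significant first): C6 BB 9A BF.
In little-endian order the low byte comes first in memory.
So at ascending addresses the bytes are BF 9A BB C6.

BF 9A BB C6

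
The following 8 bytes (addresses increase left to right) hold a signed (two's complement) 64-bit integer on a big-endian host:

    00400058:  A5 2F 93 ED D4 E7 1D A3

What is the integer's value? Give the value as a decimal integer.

In big-endian order the high byte comes first in memory.
The bytes are already most-significant first: 0xA52F93EDD4E71DA3.
Top bit is set, so as a signed 64-bit value this is 0xA52F93EDD4E71DA3 − 2^64 = -6543849083857592925.

-6543849083857592925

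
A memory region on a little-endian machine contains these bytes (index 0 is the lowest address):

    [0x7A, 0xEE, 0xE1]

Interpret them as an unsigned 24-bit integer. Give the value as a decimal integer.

Little-endian: lowest address holds the least-significant byte.
Reassemble most-significant byte first: E1 EE 7A → 0xE1EE7A.
0xE1EE7A = 14806650.

14806650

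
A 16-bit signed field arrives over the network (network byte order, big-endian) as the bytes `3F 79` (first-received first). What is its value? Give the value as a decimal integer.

16249

In big-endian order the high byte comes first in memory.
The bytes are already most-significant first: 0x3F79.
0x3F79 = 16249.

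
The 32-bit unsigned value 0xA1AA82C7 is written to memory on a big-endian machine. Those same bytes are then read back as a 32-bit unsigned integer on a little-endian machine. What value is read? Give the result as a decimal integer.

Stored big-endian, the bytes at ascending addresses are A1 AA 82 C7.
Read back as little-endian, the first byte is least significant, giving 0xC782AAA1.
0xC782AAA1 = 3347229345.

3347229345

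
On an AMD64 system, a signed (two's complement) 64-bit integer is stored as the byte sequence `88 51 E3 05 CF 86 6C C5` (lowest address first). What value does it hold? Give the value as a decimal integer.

-4220850527037861496

In little-endian order the low byte comes first in memory.
Reassemble most-significant byte first: C5 6C 86 CF 05 E3 51 88 → 0xC56C86CF05E35188.
Top bit is set, so as a signed 64-bit value this is 0xC56C86CF05E35188 − 2^64 = -4220850527037861496.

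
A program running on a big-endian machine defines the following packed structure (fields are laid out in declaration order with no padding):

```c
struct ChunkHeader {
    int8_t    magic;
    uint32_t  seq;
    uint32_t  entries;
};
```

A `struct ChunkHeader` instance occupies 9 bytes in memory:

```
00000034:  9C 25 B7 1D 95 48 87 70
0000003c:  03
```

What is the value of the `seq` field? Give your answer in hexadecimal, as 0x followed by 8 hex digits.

0x25B71D95

`seq` follows `magic` (1 byte), so it starts at byte offset 1 and occupies 4 bytes.
Bytes at offsets 1..4: 25 B7 1D 95.
Big-endian stores the most-significant byte at the lowest address.
The bytes are already most-significant first: 0x25B71D95.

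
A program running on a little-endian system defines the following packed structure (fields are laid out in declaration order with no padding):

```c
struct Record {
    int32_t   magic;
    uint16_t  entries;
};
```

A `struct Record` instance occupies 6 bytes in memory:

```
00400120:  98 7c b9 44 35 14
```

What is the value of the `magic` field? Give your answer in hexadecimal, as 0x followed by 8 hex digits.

`magic` is the first field, at byte offset 0, occupying 4 bytes.
Bytes at offsets 0..3: 98 7C B9 44.
In little-endian order the low byte comes first in memory.
Reassemble most-significant byte first: 44 B9 7C 98 → 0x44B97C98.

0x44B97C98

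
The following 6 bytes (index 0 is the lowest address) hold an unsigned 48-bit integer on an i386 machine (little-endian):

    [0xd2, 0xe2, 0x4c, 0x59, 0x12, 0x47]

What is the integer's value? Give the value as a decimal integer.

Little-endian stores the least-significant byte at the lowest address.
Reassemble most-significant byte first: 47 12 59 4C E2 D2 → 0x4712594CE2D2.
0x4712594CE2D2 = 78144133194450.

78144133194450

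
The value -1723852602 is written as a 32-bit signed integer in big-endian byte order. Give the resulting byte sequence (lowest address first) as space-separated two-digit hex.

Two's complement of -1723852602 in 32 bits: 1723852602 = 0x66BFE73A; invert → 0x994018C5; add 1 → 0x994018C6.
Split into bytes (most-significant first): 99 40 18 C6.
In big-endian order the high byte comes first in memory.
So the memory order matches the most-significant-first order: 99 40 18 C6.

99 40 18 C6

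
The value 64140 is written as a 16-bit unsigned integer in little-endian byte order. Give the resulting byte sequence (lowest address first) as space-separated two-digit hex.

8C FA

64140 in hexadecimal, padded to 16 bits, is 0xFA8C.
Split into bytes (most-significant first): FA 8C.
In little-endian order the low byte comes first in memory.
So at ascending addresses the bytes are 8C FA.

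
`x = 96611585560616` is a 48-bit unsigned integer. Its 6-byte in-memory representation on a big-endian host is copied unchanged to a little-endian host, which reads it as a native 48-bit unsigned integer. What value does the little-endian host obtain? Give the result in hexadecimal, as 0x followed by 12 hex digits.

96611585560616 in 48-bit hexadecimal is 0x57DE233D1028.
Stored big-endian, the bytes at ascending addresses are 57 DE 23 3D 10 28.
Read back as little-endian, the first byte is least significant, giving 0x28103D23DE57.

0x28103D23DE57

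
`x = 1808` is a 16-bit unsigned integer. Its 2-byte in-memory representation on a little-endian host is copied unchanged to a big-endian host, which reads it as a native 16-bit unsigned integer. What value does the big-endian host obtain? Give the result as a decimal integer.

4103

1808 in 16-bit hexadecimal is 0x0710.
Stored little-endian, the bytes at ascending addresses are 10 07.
Read back as big-endian, the last byte is least significant, giving 0x1007.
0x1007 = 4103.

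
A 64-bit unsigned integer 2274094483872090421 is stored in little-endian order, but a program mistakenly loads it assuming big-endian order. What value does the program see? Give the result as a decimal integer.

2274094483872090421 in 64-bit hexadecimal is 0x1F8F34E268DF0935.
Stored little-endian, the bytes at ascending addresses are 35 09 DF 68 E2 34 8F 1F.
Read back as big-endian, the last byte is least significant, giving 0x3509DF68E2348F1F.
0x3509DF68E2348F1F = 3821831400365264671.

3821831400365264671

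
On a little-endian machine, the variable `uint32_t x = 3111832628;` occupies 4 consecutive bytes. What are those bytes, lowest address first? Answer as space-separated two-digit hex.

3111832628 in hexadecimal, padded to 32 bits, is 0xB97ACC34.
Split into bytes (most-significant first): B9 7A CC 34.
Little-endian stores the least-significant byte at the lowest address.
So at ascending addresses the bytes are 34 CC 7A B9.

34 CC 7A B9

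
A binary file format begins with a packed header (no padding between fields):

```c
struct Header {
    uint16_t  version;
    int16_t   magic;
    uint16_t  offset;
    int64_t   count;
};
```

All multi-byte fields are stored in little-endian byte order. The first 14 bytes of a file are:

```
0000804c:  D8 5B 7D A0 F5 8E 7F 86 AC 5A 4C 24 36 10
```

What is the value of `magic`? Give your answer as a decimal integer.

-24451

`magic` follows `version` (2 bytes), so it starts at byte offset 2 and occupies 2 bytes.
Bytes at offsets 2..3: 7D A0.
Little-endian: lowest address holds the least-significant byte.
Reassemble most-significant byte first: A0 7D → 0xA07D.
Top bit is set, so as a signed 16-bit value this is 0xA07D − 2^16 = -24451.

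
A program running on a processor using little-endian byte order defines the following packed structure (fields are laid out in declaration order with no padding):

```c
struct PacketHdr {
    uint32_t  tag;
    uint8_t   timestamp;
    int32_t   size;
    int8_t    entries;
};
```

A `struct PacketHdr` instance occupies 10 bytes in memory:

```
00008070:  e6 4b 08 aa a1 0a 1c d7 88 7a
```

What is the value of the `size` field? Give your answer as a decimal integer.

`size` follows `tag` (4 B), `timestamp` (1 B), so it starts at offset 4 + 1 = 5 and occupies 4 bytes.
Bytes at offsets 5..8: 0A 1C D7 88.
Little-endian stores the least-significant byte at the lowest address.
Reassemble most-significant byte first: 88 D7 1C 0A → 0x88D71C0A.
Top bit is set, so as a signed 32-bit value this is 0x88D71C0A − 2^32 = -1999168502.

-1999168502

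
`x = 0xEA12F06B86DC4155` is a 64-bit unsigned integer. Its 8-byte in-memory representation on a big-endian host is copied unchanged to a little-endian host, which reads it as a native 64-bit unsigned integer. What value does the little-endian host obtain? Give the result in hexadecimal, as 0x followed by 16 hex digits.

0x5541DC866BF012EA

Stored big-endian, the bytes at ascending addresses are EA 12 F0 6B 86 DC 41 55.
Read back as little-endian, the first byte is least significant, giving 0x5541DC866BF012EA.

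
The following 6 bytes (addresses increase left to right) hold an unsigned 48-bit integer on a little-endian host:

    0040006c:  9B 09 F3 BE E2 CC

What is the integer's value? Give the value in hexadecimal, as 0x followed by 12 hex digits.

0xCCE2BEF3099B

Little-endian stores the least-significant byte at the lowest address.
Reassemble most-significant byte first: CC E2 BE F3 09 9B → 0xCCE2BEF3099B.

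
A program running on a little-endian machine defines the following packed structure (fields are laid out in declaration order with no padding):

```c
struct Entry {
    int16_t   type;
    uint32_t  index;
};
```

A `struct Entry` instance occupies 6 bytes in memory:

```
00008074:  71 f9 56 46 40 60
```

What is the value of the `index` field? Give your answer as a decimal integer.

1614825046

`index` follows `type` (2 bytes), so it starts at byte offset 2 and occupies 4 bytes.
Bytes at offsets 2..5: 56 46 40 60.
Little-endian: lowest address holds the least-significant byte.
Reassemble most-significant byte first: 60 40 46 56 → 0x60404656.
0x60404656 = 1614825046.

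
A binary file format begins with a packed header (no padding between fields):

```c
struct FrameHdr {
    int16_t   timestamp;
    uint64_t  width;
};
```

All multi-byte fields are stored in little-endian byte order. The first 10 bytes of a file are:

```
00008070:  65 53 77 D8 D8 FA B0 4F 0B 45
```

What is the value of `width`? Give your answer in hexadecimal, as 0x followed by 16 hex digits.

`width` follows `timestamp` (2 bytes), so it starts at byte offset 2 and occupies 8 bytes.
Bytes at offsets 2..9: 77 D8 D8 FA B0 4F 0B 45.
Little-endian stores the least-significant byte at the lowest address.
Reassemble most-significant byte first: 45 0B 4F B0 FA D8 D8 77 → 0x450B4FB0FAD8D877.

0x450B4FB0FAD8D877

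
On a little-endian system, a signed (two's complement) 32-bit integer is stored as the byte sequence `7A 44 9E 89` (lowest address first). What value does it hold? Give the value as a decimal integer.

Little-endian: lowest address holds the least-significant byte.
Reassemble most-significant byte first: 89 9E 44 7A → 0x899E447A.
Top bit is set, so as a signed 32-bit value this is 0x899E447A − 2^32 = -1986116486.

-1986116486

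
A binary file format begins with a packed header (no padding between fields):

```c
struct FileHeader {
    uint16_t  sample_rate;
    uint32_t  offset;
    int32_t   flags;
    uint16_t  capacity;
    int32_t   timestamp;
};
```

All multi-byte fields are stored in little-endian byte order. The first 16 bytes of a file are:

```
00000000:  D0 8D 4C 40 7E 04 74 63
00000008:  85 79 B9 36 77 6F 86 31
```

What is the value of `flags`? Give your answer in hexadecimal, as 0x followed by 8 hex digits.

0x79856374

`flags` follows `sample_rate` (2 B), `offset` (4 B), so it starts at offset 2 + 4 = 6 and occupies 4 bytes.
Bytes at offsets 6..9: 74 63 85 79.
Little-endian stores the least-significant byte at the lowest address.
Reassemble most-significant byte first: 79 85 63 74 → 0x79856374.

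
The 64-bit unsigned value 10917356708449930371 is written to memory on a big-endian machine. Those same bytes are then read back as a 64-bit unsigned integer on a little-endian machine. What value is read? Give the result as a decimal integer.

10917356708449930371 in 64-bit hexadecimal is 0x97823E156D62CC83.
Stored big-endian, the bytes at ascending addresses are 97 82 3E 15 6D 62 CC 83.
Read back as little-endian, the first byte is least significant, giving 0x83CC626D153E8297.
0x83CC626D153E8297 = 9497073934864908951.

9497073934864908951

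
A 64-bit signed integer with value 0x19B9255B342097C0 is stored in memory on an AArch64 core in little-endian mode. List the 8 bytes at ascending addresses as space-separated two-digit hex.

Split into bytes (most-significant first): 19 B9 25 5B 34 20 97 C0.
Little-endian: lowest address holds the least-significant byte.
So at ascending addresses the bytes are C0 97 20 34 5B 25 B9 19.

C0 97 20 34 5B 25 B9 19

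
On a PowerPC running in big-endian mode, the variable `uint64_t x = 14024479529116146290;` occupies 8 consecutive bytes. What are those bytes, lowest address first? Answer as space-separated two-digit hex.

14024479529116146290 in hexadecimal, padded to 64 bits, is 0xC2A0F5D3ACB49A72.
Split into bytes (most-significant first): C2 A0 F5 D3 AC B4 9A 72.
Big-endian stores the most-significant byte at the lowest address.
So the memory order matches the most-significant-first order: C2 A0 F5 D3 AC B4 9A 72.

C2 A0 F5 D3 AC B4 9A 72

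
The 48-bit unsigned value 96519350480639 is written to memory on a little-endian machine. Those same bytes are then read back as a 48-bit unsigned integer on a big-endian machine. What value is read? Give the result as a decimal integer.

96519350480639 in 48-bit hexadecimal is 0x57C8A9996EFF.
Stored little-endian, the bytes at ascending addresses are FF 6E 99 A9 C8 57.
Read back as big-endian, the last byte is least significant, giving 0xFF6E99A9C857.
0xFF6E99A9C857 = 280850489526359.

280850489526359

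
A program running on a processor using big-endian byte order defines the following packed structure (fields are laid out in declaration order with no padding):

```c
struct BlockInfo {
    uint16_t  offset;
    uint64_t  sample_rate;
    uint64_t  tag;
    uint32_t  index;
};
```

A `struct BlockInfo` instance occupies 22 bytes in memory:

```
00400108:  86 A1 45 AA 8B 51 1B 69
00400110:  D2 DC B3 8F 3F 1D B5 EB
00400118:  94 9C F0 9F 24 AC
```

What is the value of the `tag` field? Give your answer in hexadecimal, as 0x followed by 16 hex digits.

0xB38F3F1DB5EB949C

`tag` follows `offset` (2 B), `sample_rate` (8 B), so it starts at offset 2 + 8 = 10 and occupies 8 bytes.
Bytes at offsets 10..17: B3 8F 3F 1D B5 EB 94 9C.
Big-endian: lowest address holds the most-significant byte.
The bytes are already most-significant first: 0xB38F3F1DB5EB949C.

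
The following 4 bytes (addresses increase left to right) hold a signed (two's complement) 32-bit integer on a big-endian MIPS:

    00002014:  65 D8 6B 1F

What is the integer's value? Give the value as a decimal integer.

Big-endian: lowest address holds the most-significant byte.
The bytes are already most-significant first: 0x65D86B1F.
0x65D86B1F = 1708682015.

1708682015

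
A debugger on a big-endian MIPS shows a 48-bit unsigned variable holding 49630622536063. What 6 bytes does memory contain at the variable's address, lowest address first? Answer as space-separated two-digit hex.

49630622536063 in hexadecimal, padded to 48 bits, is 0x2D2387A0517F.
Split into bytes (most-significant first): 2D 23 87 A0 51 7F.
Big-endian: lowest address holds the most-significant byte.
So the memory order matches the most-significant-first order: 2D 23 87 A0 51 7F.

2D 23 87 A0 51 7F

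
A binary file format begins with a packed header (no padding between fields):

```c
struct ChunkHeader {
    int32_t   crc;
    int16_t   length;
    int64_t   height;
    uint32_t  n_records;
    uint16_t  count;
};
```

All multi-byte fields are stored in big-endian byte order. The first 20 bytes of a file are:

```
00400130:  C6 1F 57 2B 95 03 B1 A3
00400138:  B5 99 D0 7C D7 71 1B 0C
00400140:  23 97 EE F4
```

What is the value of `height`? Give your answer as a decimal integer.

-5646469835560003727

`height` follows `crc` (4 B), `length` (2 B), so it starts at offset 4 + 2 = 6 and occupies 8 bytes.
Bytes at offsets 6..13: B1 A3 B5 99 D0 7C D7 71.
Big-endian stores the most-significant byte at the lowest address.
The bytes are already most-significant first: 0xB1A3B599D07CD771.
Top bit is set, so as a signed 64-bit value this is 0xB1A3B599D07CD771 − 2^64 = -5646469835560003727.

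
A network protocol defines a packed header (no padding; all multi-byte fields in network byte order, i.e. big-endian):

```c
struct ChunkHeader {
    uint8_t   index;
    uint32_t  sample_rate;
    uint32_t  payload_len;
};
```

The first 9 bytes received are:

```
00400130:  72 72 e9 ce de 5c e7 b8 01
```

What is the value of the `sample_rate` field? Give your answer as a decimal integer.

`sample_rate` follows `index` (1 byte), so it starts at byte offset 1 and occupies 4 bytes.
Bytes at offsets 1..4: 72 E9 CE DE.
Big-endian stores the most-significant byte at the lowest address.
The bytes are already most-significant first: 0x72E9CEDE.
0x72E9CEDE = 1927925470.

1927925470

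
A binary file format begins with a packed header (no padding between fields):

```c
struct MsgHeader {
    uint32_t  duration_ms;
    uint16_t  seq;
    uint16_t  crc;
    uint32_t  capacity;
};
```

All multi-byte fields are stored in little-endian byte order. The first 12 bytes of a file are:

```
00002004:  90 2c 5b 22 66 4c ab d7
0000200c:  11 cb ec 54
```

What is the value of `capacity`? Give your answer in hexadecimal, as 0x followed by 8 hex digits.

0x54ECCB11

`capacity` follows `duration_ms` (4 B), `seq` (2 B), `crc` (2 B), so it starts at offset 4 + 2 + 2 = 8 and occupies 4 bytes.
Bytes at offsets 8..11: 11 CB EC 54.
Little-endian: lowest address holds the least-significant byte.
Reassemble most-significant byte first: 54 EC CB 11 → 0x54ECCB11.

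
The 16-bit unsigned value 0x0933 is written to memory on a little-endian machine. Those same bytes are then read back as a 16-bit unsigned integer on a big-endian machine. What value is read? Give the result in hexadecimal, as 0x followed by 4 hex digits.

0x3309

Stored little-endian, the bytes at ascending addresses are 33 09.
Read back as big-endian, the last byte is least significant, giving 0x3309.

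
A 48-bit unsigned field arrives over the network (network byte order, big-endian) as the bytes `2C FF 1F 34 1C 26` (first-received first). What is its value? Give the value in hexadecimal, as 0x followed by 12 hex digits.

0x2CFF1F341C26

In big-endian order the high byte comes first in memory.
The bytes are already most-significant first: 0x2CFF1F341C26.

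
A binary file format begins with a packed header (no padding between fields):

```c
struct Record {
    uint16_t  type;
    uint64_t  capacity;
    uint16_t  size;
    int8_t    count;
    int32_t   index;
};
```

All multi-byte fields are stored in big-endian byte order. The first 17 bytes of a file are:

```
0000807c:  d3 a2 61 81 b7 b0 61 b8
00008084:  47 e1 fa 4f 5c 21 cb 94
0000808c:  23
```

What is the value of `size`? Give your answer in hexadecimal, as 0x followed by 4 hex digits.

0xFA4F

`size` follows `type` (2 B), `capacity` (8 B), so it starts at offset 2 + 8 = 10 and occupies 2 bytes.
Bytes at offsets 10..11: FA 4F.
In big-endian order the high byte comes first in memory.
The bytes are already most-significant first: 0xFA4F.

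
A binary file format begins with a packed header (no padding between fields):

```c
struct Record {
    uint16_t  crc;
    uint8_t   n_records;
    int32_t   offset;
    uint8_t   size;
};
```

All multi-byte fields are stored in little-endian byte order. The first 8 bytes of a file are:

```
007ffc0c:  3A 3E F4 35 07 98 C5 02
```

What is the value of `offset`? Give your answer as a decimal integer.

`offset` follows `crc` (2 B), `n_records` (1 B), so it starts at offset 2 + 1 = 3 and occupies 4 bytes.
Bytes at offsets 3..6: 35 07 98 C5.
Little-endian stores the least-significant byte at the lowest address.
Reassemble most-significant byte first: C5 98 07 35 → 0xC5980735.
Top bit is set, so as a signed 32-bit value this is 0xC5980735 − 2^32 = -979892427.

-979892427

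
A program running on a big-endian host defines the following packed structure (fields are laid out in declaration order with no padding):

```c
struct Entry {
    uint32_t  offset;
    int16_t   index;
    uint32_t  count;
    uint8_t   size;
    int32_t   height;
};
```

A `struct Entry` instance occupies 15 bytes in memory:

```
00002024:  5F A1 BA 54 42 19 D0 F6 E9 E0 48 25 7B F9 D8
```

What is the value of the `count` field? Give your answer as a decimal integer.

3505842656

`count` follows `offset` (4 B), `index` (2 B), so it starts at offset 4 + 2 = 6 and occupies 4 bytes.
Bytes at offsets 6..9: D0 F6 E9 E0.
Big-endian stores the most-significant byte at the lowest address.
The bytes are already most-significant first: 0xD0F6E9E0.
0xD0F6E9E0 = 3505842656.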